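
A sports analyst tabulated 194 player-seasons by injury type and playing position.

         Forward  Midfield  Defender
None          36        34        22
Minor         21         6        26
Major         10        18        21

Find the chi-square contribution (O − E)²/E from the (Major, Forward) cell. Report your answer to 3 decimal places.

2.832

Row total (Major) = 49; column total (Forward) = 67; N = 194.
Expected count E = 49 × 67 / 194 = 16.92268.
Contribution = (O − E)²/E = (10 − 16.92268)² / 16.92268 = 2.832.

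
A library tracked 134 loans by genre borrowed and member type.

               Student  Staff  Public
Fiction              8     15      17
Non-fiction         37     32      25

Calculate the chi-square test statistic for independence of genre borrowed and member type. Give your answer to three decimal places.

5.492

Row totals: 40, 94. Column totals: 45, 47, 42. Grand total N = 134.
Expected counts (row total × column total / N):
  Fiction, Student: 40×45/134 = 13.4328
  Fiction, Staff: 40×47/134 = 14.0299
  Fiction, Public: 40×42/134 = 12.5373
  Non-fiction, Student: 94×45/134 = 31.5672
  Non-fiction, Staff: 94×47/134 = 32.9701
  Non-fiction, Public: 94×42/134 = 29.4627
Contributions (O − E)²/E:
  (8 − 13.4328)²/13.4328 = 2.1973
  (15 − 14.0299)²/14.0299 = 0.0671
  (17 − 12.5373)²/12.5373 = 1.5885
  (37 − 31.5672)²/31.5672 = 0.9350
  (32 − 32.9701)²/32.9701 = 0.0285
  (25 − 29.4627)²/29.4627 = 0.6760
χ² = 2.1973 + 0.0671 + 1.5885 + 0.9350 + 0.0285 + 0.6760 = 5.492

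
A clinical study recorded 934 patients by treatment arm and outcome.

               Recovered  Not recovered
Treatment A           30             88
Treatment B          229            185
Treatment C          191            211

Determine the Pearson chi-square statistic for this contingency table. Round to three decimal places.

32.986

Row totals: 118, 414, 402. Column totals: 450, 484. Grand total N = 934.
Expected counts (row total × column total / N):
  Treatment A, Recovered: 118×450/934 = 56.8522
  Treatment A, Not recovered: 118×484/934 = 61.1478
  Treatment B, Recovered: 414×450/934 = 199.4647
  Treatment B, Not recovered: 414×484/934 = 214.5353
  Treatment C, Recovered: 402×450/934 = 193.6831
  Treatment C, Not recovered: 402×484/934 = 208.3169
Contributions (O − E)²/E:
  (30 − 56.8522)²/56.8522 = 12.6827
  (88 − 61.1478)²/61.1478 = 11.7918
  (229 − 199.4647)²/199.4647 = 4.3734
  (185 − 214.5353)²/214.5353 = 4.0662
  (191 − 193.6831)²/193.6831 = 0.0372
  (211 − 208.3169)²/208.3169 = 0.0346
χ² = 12.6827 + 11.7918 + 4.3734 + 4.0662 + 0.0372 + 0.0346 = 32.986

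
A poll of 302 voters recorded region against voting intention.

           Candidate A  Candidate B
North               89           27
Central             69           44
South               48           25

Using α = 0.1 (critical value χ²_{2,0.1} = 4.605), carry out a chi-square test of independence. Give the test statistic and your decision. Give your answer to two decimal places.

6.74; reject H₀

Row totals: 116, 113, 73. Column totals: 206, 96. Grand total N = 302.
Expected counts (row total × column total / N):
  North, Candidate A: 116×206/302 = 79.126
  North, Candidate B: 116×96/302 = 36.874
  Central, Candidate A: 113×206/302 = 77.079
  Central, Candidate B: 113×96/302 = 35.921
  South, Candidate A: 73×206/302 = 49.795
  South, Candidate B: 73×96/302 = 23.205
Contributions (O − E)²/E:
  (89 − 79.126)²/79.126 = 1.2322
  (27 − 36.874)²/36.874 = 2.6440
  (69 − 77.079)²/77.079 = 0.8468
  (44 − 35.921)²/35.921 = 1.8170
  (48 − 49.795)²/49.795 = 0.0647
  (25 − 23.205)²/23.205 = 0.1389
χ² = 1.2322 + 2.6440 + 0.8468 + 1.8170 + 0.0647 + 0.1389 = 6.74
df = (3−1)(2−1) = 2. Since 6.74 > 4.605, reject the null hypothesis of independence at α = 0.1.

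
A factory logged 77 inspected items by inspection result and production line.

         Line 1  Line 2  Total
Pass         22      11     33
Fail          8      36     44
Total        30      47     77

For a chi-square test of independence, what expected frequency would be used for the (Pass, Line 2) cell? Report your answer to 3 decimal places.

Row total (Pass) = 33; column total (Line 2) = 47; grand total N = 77.
Expected count = (row total × column total) / N = 33 × 47 / 77 = 20.143.

20.143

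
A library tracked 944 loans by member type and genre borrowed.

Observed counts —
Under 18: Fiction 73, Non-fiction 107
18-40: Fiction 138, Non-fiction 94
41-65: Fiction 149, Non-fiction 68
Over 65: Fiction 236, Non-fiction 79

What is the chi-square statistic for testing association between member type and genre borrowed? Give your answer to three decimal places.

Row totals: 180, 232, 217, 315. Column totals: 596, 348. Grand total N = 944.
Expected counts (row total × column total / N):
  Under 18, Fiction: 180×596/944 = 113.6441
  Under 18, Non-fiction: 180×348/944 = 66.3559
  18-40, Fiction: 232×596/944 = 146.4746
  18-40, Non-fiction: 232×348/944 = 85.5254
  41-65, Fiction: 217×596/944 = 137.0042
  41-65, Non-fiction: 217×348/944 = 79.9958
  Over 65, Fiction: 315×596/944 = 198.8771
  Over 65, Non-fiction: 315×348/944 = 116.1229
Contributions (O − E)²/E:
  (73 − 113.6441)²/113.6441 = 14.5361
  (107 − 66.3559)²/66.3559 = 24.8952
  (138 − 146.4746)²/146.4746 = 0.4903
  (94 − 85.5254)²/85.5254 = 0.8397
  (149 − 137.0042)²/137.0042 = 1.0503
  (68 − 79.9958)²/79.9958 = 1.7988
  (236 − 198.8771)²/198.8771 = 6.9295
  (79 − 116.1229)²/116.1229 = 11.8677
χ² = 14.5361 + 24.8952 + 0.4903 + 0.8397 + 1.0503 + 1.7988 + 6.9295 + 11.8677 = 62.408

62.408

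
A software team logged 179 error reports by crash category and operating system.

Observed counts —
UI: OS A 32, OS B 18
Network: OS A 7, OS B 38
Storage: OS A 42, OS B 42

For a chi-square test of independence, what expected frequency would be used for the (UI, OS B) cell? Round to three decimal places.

27.374

Row total (UI) = 50; column total (OS B) = 98; grand total N = 179.
Expected count = (row total × column total) / N = 50 × 98 / 179 = 27.374.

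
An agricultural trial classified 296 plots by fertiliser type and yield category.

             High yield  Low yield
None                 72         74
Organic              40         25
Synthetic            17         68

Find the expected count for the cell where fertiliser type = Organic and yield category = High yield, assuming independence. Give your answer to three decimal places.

Row total (Organic) = 65; column total (High yield) = 129; grand total N = 296.
Expected count = (row total × column total) / N = 65 × 129 / 296 = 28.328.

28.328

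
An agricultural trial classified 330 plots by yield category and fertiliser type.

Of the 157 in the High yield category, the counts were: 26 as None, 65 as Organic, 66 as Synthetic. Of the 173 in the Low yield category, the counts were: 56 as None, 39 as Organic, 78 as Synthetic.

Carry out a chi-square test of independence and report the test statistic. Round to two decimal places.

17.74

Row totals: 157, 173. Column totals: 82, 104, 144. Grand total N = 330.
Expected counts (row total × column total / N):
  High yield, None: 157×82/330 = 39.012
  High yield, Organic: 157×104/330 = 49.479
  High yield, Synthetic: 157×144/330 = 68.509
  Low yield, None: 173×82/330 = 42.988
  Low yield, Organic: 173×104/330 = 54.521
  Low yield, Synthetic: 173×144/330 = 75.491
Contributions (O − E)²/E:
  (26 − 39.012)²/39.012 = 4.3400
  (65 − 49.479)²/49.479 = 4.8688
  (66 − 68.509)²/68.509 = 0.0919
  (56 − 42.988)²/42.988 = 3.9386
  (39 − 54.521)²/54.521 = 4.4185
  (78 − 75.491)²/75.491 = 0.0834
χ² = 4.3400 + 4.8688 + 0.0919 + 3.9386 + 4.4185 + 0.0834 = 17.74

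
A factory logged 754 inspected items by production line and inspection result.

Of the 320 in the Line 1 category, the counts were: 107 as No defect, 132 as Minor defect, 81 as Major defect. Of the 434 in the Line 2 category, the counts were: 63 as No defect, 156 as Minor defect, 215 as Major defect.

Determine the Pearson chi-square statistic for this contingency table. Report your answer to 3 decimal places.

58.143

Row totals: 320, 434. Column totals: 170, 288, 296. Grand total N = 754.
Expected counts (row total × column total / N):
  Line 1, No defect: 320×170/754 = 72.14854
  Line 1, Minor defect: 320×288/754 = 122.22812
  Line 1, Major defect: 320×296/754 = 125.62334
  Line 2, No defect: 434×170/754 = 97.85146
  Line 2, Minor defect: 434×288/754 = 165.77188
  Line 2, Major defect: 434×296/754 = 170.37666
Contributions (O − E)²/E:
  (107 − 72.14854)²/72.14854 = 16.8350
  (132 − 122.22812)²/122.22812 = 0.7812
  (81 − 125.62334)²/125.62334 = 15.8509
  (63 − 97.85146)²/97.85146 = 12.4129
  (156 − 165.77188)²/165.77188 = 0.5760
  (215 − 170.37666)²/170.37666 = 11.6873
χ² = 16.8350 + 0.7812 + 15.8509 + 12.4129 + 0.5760 + 11.6873 = 58.143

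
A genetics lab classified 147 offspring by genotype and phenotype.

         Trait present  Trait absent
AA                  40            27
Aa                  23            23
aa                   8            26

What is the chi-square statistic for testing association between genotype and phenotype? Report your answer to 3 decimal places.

11.895

Row totals: 67, 46, 34. Column totals: 71, 76. Grand total N = 147.
Expected counts (row total × column total / N):
  AA, Trait present: 67×71/147 = 32.36054
  AA, Trait absent: 67×76/147 = 34.63946
  Aa, Trait present: 46×71/147 = 22.21769
  Aa, Trait absent: 46×76/147 = 23.78231
  aa, Trait present: 34×71/147 = 16.42177
  aa, Trait absent: 34×76/147 = 17.57823
Contributions (O − E)²/E:
  (40 − 32.36054)²/32.36054 = 1.8035
  (27 − 34.63946)²/34.63946 = 1.6848
  (23 − 22.21769)²/22.21769 = 0.0275
  (23 − 23.78231)²/23.78231 = 0.0257
  (8 − 16.42177)²/16.42177 = 4.3190
  (26 − 17.57823)²/17.57823 = 4.0349
χ² = 1.8035 + 1.6848 + 0.0275 + 0.0257 + 4.3190 + 4.0349 = 11.895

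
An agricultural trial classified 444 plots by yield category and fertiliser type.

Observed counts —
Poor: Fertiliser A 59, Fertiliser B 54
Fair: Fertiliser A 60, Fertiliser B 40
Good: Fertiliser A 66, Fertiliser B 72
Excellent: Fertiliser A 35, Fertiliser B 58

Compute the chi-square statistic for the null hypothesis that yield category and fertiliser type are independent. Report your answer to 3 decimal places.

Row totals: 113, 100, 138, 93. Column totals: 220, 224. Grand total N = 444.
Expected counts (row total × column total / N):
  Poor, Fertiliser A: 113×220/444 = 55.9910
  Poor, Fertiliser B: 113×224/444 = 57.0090
  Fair, Fertiliser A: 100×220/444 = 49.5495
  Fair, Fertiliser B: 100×224/444 = 50.4505
  Good, Fertiliser A: 138×220/444 = 68.3784
  Good, Fertiliser B: 138×224/444 = 69.6216
  Excellent, Fertiliser A: 93×220/444 = 46.0811
  Excellent, Fertiliser B: 93×224/444 = 46.9189
Contributions (O − E)²/E:
  (59 − 55.9910)²/55.9910 = 0.1617
  (54 − 57.0090)²/57.0090 = 0.1588
  (60 − 49.5495)²/49.5495 = 2.2041
  (40 − 50.4505)²/50.4505 = 2.1648
  (66 − 68.3784)²/68.3784 = 0.0827
  (72 − 69.6216)²/69.6216 = 0.0813
  (35 − 46.0811)²/46.0811 = 2.6647
  (58 − 46.9189)²/46.9189 = 2.6171
χ² = 0.1617 + 0.1588 + 2.2041 + 2.1648 + 0.0827 + 0.0813 + 2.6647 + 2.6171 = 10.135

10.135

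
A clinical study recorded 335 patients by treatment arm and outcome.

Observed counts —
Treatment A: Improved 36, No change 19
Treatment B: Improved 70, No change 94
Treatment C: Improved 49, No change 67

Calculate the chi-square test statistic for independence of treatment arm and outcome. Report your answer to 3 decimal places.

9.748

Row totals: 55, 164, 116. Column totals: 155, 180. Grand total N = 335.
Expected counts (row total × column total / N):
  Treatment A, Improved: 55×155/335 = 25.4478
  Treatment A, No change: 55×180/335 = 29.5522
  Treatment B, Improved: 164×155/335 = 75.8806
  Treatment B, No change: 164×180/335 = 88.1194
  Treatment C, Improved: 116×155/335 = 53.6716
  Treatment C, No change: 116×180/335 = 62.3284
Contributions (O − E)²/E:
  (36 − 25.4478)²/25.4478 = 4.3756
  (19 − 29.5522)²/29.5522 = 3.7679
  (70 − 75.8806)²/75.8806 = 0.4557
  (94 − 88.1194)²/88.1194 = 0.3924
  (49 − 53.6716)²/53.6716 = 0.4066
  (67 − 62.3284)²/62.3284 = 0.3501
χ² = 4.3756 + 3.7679 + 0.4557 + 0.3924 + 0.4066 + 0.3501 = 9.748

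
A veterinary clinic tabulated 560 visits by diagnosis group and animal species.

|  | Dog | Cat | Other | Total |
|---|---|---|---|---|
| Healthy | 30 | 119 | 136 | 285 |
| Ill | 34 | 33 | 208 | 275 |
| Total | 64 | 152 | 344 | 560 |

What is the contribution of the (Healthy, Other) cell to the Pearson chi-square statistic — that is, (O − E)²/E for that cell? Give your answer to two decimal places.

8.72

Row total (Healthy) = 285; column total (Other) = 344; N = 560.
Expected count E = 285 × 344 / 560 = 175.071.
Contribution = (O − E)²/E = (136 − 175.071)² / 175.071 = 8.72.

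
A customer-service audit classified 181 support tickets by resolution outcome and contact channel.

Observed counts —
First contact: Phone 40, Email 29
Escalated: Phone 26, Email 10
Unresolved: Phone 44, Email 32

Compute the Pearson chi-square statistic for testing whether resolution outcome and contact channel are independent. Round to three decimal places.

2.471

Row totals: 69, 36, 76. Column totals: 110, 71. Grand total N = 181.
Expected counts (row total × column total / N):
  First contact, Phone: 69×110/181 = 41.9337
  First contact, Email: 69×71/181 = 27.0663
  Escalated, Phone: 36×110/181 = 21.8785
  Escalated, Email: 36×71/181 = 14.1215
  Unresolved, Phone: 76×110/181 = 46.1878
  Unresolved, Email: 76×71/181 = 29.8122
Contributions (O − E)²/E:
  (40 − 41.9337)²/41.9337 = 0.0892
  (29 − 27.0663)²/27.0663 = 0.1381
  (26 − 21.8785)²/21.8785 = 0.7764
  (10 − 14.1215)²/14.1215 = 1.2029
  (44 − 46.1878)²/46.1878 = 0.1036
  (32 − 29.8122)²/29.8122 = 0.1606
χ² = 0.0892 + 0.1381 + 0.7764 + 1.2029 + 0.1036 + 0.1606 = 2.471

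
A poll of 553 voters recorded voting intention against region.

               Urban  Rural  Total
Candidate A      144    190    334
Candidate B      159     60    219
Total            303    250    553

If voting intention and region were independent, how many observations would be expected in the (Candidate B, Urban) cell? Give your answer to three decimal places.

119.995

Row total (Candidate B) = 219; column total (Urban) = 303; grand total N = 553.
Expected count = (row total × column total) / N = 219 × 303 / 553 = 119.995.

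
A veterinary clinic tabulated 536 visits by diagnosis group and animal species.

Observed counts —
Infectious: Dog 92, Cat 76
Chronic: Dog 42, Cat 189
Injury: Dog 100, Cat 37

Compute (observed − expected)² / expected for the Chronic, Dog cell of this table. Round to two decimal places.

Row total (Chronic) = 231; column total (Dog) = 234; N = 536.
Expected count E = 231 × 234 / 536 = 100.847.
Contribution = (O − E)²/E = (42 − 100.847)² / 100.847 = 34.34.

34.34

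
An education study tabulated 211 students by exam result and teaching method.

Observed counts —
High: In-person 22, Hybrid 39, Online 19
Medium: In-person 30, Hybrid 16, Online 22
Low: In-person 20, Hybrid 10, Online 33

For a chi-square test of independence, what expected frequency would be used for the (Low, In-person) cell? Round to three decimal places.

Row total (Low) = 63; column total (In-person) = 72; grand total N = 211.
Expected count = (row total × column total) / N = 63 × 72 / 211 = 21.498.

21.498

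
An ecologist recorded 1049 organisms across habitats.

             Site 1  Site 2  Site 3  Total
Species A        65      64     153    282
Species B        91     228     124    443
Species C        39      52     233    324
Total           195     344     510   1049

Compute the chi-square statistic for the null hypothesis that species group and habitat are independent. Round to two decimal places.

Grand total N = 1049.
Expected counts (row total × column total / N):
  Species A, Site 1: 282×195/1049 = 52.4214
  Species A, Site 2: 282×344/1049 = 92.4766
  Species A, Site 3: 282×510/1049 = 137.1020
  Species B, Site 1: 443×195/1049 = 82.3499
  Species B, Site 2: 443×344/1049 = 145.2736
  Species B, Site 3: 443×510/1049 = 215.3765
  Species C, Site 1: 324×195/1049 = 60.2288
  Species C, Site 2: 324×344/1049 = 106.2498
  Species C, Site 3: 324×510/1049 = 157.5214
Contributions (O − E)²/E:
  (65 − 52.4214)²/52.4214 = 3.0183
  (64 − 92.4766)²/92.4766 = 8.7689
  (153 − 137.1020)²/137.1020 = 1.8435
  (91 − 82.3499)²/82.3499 = 0.9086
  (228 − 145.2736)²/145.2736 = 47.1087
  (124 − 215.3765)²/215.3765 = 38.7678
  (39 − 60.2288)²/60.2288 = 7.4825
  (52 − 106.2498)²/106.2498 = 27.6993
  (233 − 157.5214)²/157.5214 = 36.1666
χ² = 3.0183 + 8.7689 + 1.8435 + 0.9086 + 47.1087 + 38.7678 + 7.4825 + 27.6993 + 36.1666 = 171.76

171.76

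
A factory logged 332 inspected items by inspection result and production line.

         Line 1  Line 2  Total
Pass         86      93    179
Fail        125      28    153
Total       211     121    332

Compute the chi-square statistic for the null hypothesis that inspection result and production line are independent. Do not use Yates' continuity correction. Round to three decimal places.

40.337

Grand total N = 332.
Expected counts (row total × column total / N):
  Pass, Line 1: 179×211/332 = 113.7620
  Pass, Line 2: 179×121/332 = 65.2380
  Fail, Line 1: 153×211/332 = 97.2380
  Fail, Line 2: 153×121/332 = 55.7620
Contributions (O − E)²/E:
  (86 − 113.7620)²/113.7620 = 6.7749
  (93 − 65.2380)²/65.2380 = 11.8141
  (125 − 97.2380)²/97.2380 = 7.9262
  (28 − 55.7620)²/55.7620 = 13.8218
χ² = 6.7749 + 11.8141 + 7.9262 + 13.8218 = 40.337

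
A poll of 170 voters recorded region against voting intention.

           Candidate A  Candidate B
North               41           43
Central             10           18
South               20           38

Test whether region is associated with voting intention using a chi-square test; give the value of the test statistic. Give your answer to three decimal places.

3.400

Row totals: 84, 28, 58. Column totals: 71, 99. Grand total N = 170.
Expected counts (row total × column total / N):
  North, Candidate A: 84×71/170 = 35.0824
  North, Candidate B: 84×99/170 = 48.9176
  Central, Candidate A: 28×71/170 = 11.6941
  Central, Candidate B: 28×99/170 = 16.3059
  South, Candidate A: 58×71/170 = 24.2235
  South, Candidate B: 58×99/170 = 33.7765
Contributions (O − E)²/E:
  (41 − 35.0824)²/35.0824 = 0.9982
  (43 − 48.9176)²/48.9176 = 0.7159
  (10 − 11.6941)²/11.6941 = 0.2454
  (18 − 16.3059)²/16.3059 = 0.1760
  (20 − 24.2235)²/24.2235 = 0.7364
  (38 − 33.7765)²/33.7765 = 0.5281
χ² = 0.9982 + 0.7159 + 0.2454 + 0.1760 + 0.7364 + 0.5281 = 3.400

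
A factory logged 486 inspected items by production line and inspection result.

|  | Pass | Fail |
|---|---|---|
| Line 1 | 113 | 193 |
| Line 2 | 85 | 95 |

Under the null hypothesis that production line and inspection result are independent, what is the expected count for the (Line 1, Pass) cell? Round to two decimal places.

124.67

Row total (Line 1) = 306; column total (Pass) = 198; grand total N = 486.
Expected count = (row total × column total) / N = 306 × 198 / 486 = 124.67.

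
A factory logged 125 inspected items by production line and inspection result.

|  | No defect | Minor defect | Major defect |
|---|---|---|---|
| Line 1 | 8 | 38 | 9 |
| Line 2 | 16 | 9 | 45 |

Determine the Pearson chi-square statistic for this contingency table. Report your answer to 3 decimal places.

Row totals: 55, 70. Column totals: 24, 47, 54. Grand total N = 125.
Expected counts (row total × column total / N):
  Line 1, No defect: 55×24/125 = 10.5600
  Line 1, Minor defect: 55×47/125 = 20.6800
  Line 1, Major defect: 55×54/125 = 23.7600
  Line 2, No defect: 70×24/125 = 13.4400
  Line 2, Minor defect: 70×47/125 = 26.3200
  Line 2, Major defect: 70×54/125 = 30.2400
Contributions (O − E)²/E:
  (8 − 10.5600)²/10.5600 = 0.6206
  (38 − 20.6800)²/20.6800 = 14.5059
  (9 − 23.7600)²/23.7600 = 9.1691
  (16 − 13.4400)²/13.4400 = 0.4876
  (9 − 26.3200)²/26.3200 = 11.3975
  (45 − 30.2400)²/30.2400 = 7.2043
χ² = 0.6206 + 14.5059 + 9.1691 + 0.4876 + 11.3975 + 7.2043 = 43.385

43.385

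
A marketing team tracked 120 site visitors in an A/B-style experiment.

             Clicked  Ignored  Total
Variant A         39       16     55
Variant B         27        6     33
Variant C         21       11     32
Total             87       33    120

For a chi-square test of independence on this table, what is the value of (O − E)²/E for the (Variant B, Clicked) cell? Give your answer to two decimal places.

Row total (Variant B) = 33; column total (Clicked) = 87; N = 120.
Expected count E = 33 × 87 / 120 = 23.925.
Contribution = (O − E)²/E = (27 − 23.925)² / 23.925 = 0.40.

0.40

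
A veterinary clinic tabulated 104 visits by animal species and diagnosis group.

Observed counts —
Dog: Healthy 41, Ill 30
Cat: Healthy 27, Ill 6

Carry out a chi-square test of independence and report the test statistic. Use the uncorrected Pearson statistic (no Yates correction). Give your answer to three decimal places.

Row totals: 71, 33. Column totals: 68, 36. Grand total N = 104.
Expected counts (row total × column total / N):
  Dog, Healthy: 71×68/104 = 46.4231
  Dog, Ill: 71×36/104 = 24.5769
  Cat, Healthy: 33×68/104 = 21.5769
  Cat, Ill: 33×36/104 = 11.4231
Contributions (O − E)²/E:
  (41 − 46.4231)²/46.4231 = 0.6335
  (30 − 24.5769)²/24.5769 = 1.1967
  (27 − 21.5769)²/21.5769 = 1.3630
  (6 − 11.4231)²/11.4231 = 2.5746
χ² = 0.6335 + 1.1967 + 1.3630 + 2.5746 = 5.768

5.768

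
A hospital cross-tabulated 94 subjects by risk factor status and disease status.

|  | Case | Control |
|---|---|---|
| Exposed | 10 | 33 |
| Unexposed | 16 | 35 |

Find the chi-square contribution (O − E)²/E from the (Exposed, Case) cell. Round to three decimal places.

0.301

Row total (Exposed) = 43; column total (Case) = 26; N = 94.
Expected count E = 43 × 26 / 94 = 11.8936.
Contribution = (O − E)²/E = (10 − 11.8936)² / 11.8936 = 0.301.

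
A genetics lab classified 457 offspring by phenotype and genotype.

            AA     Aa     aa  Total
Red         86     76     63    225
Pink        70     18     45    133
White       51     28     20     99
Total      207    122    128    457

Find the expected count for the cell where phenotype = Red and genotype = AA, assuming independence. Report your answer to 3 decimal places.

101.915

Row total (Red) = 225; column total (AA) = 207; grand total N = 457.
Expected count = (row total × column total) / N = 225 × 207 / 457 = 101.915.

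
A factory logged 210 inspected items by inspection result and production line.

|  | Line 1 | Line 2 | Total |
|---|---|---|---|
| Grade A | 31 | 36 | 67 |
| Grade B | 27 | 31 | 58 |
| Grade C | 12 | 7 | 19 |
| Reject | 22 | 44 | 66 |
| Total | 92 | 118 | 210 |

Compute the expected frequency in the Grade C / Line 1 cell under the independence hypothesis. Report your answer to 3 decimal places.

8.324

Row total (Grade C) = 19; column total (Line 1) = 92; grand total N = 210.
Expected count = (row total × column total) / N = 19 × 92 / 210 = 8.324.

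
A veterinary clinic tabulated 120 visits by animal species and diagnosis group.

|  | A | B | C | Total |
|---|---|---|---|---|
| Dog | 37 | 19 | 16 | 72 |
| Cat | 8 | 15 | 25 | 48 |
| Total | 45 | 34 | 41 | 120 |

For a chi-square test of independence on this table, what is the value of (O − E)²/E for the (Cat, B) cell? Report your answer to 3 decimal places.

Row total (Cat) = 48; column total (B) = 34; N = 120.
Expected count E = 48 × 34 / 120 = 13.6000.
Contribution = (O − E)²/E = (15 − 13.6000)² / 13.6000 = 0.144.

0.144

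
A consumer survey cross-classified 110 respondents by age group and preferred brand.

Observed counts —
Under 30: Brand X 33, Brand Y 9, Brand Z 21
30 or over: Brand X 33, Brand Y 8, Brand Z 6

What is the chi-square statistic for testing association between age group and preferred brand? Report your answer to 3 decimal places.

6.196

Row totals: 63, 47. Column totals: 66, 17, 27. Grand total N = 110.
Expected counts (row total × column total / N):
  Under 30, Brand X: 63×66/110 = 37.8000
  Under 30, Brand Y: 63×17/110 = 9.7364
  Under 30, Brand Z: 63×27/110 = 15.4636
  30 or over, Brand X: 47×66/110 = 28.2000
  30 or over, Brand Y: 47×17/110 = 7.2636
  30 or over, Brand Z: 47×27/110 = 11.5364
Contributions (O − E)²/E:
  (33 − 37.8000)²/37.8000 = 0.6095
  (9 − 9.7364)²/9.7364 = 0.0557
  (21 − 15.4636)²/15.4636 = 1.9822
  (33 − 28.2000)²/28.2000 = 0.8170
  (8 − 7.2636)²/7.2636 = 0.0747
  (6 − 11.5364)²/11.5364 = 2.6570
χ² = 0.6095 + 0.0557 + 1.9822 + 0.8170 + 0.0747 + 2.6570 = 6.196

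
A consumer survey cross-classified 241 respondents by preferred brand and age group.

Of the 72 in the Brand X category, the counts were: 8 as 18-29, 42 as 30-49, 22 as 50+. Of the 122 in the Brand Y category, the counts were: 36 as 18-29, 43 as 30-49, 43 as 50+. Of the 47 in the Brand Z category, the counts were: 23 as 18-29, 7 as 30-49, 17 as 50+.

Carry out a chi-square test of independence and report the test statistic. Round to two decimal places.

Row totals: 72, 122, 47. Column totals: 67, 92, 82. Grand total N = 241.
Expected counts (row total × column total / N):
  Brand X, 18-29: 72×67/241 = 20.0166
  Brand X, 30-49: 72×92/241 = 27.4855
  Brand X, 50+: 72×82/241 = 24.4979
  Brand Y, 18-29: 122×67/241 = 33.9170
  Brand Y, 30-49: 122×92/241 = 46.5726
  Brand Y, 50+: 122×82/241 = 41.5104
  Brand Z, 18-29: 47×67/241 = 13.0664
  Brand Z, 30-49: 47×92/241 = 17.9419
  Brand Z, 50+: 47×82/241 = 15.9917
Contributions (O − E)²/E:
  (8 − 20.0166)²/20.0166 = 7.2139
  (42 − 27.4855)²/27.4855 = 7.6648
  (22 − 24.4979)²/24.4979 = 0.2547
  (36 − 33.9170)²/33.9170 = 0.1279
  (43 − 46.5726)²/46.5726 = 0.2741
  (43 − 41.5104)²/41.5104 = 0.0535
  (23 − 13.0664)²/13.0664 = 7.5519
  (7 − 17.9419)²/17.9419 = 6.6729
  (17 − 15.9917)²/15.9917 = 0.0636
χ² = 7.2139 + 7.6648 + 0.2547 + 0.1279 + 0.2741 + 0.0535 + 7.5519 + 6.6729 + 0.0636 = 29.88

29.88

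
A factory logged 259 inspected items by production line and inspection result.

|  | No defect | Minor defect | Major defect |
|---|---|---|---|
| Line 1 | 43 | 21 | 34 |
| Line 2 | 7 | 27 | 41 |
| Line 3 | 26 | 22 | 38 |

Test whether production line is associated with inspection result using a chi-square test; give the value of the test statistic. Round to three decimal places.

24.643

Row totals: 98, 75, 86. Column totals: 76, 70, 113. Grand total N = 259.
Expected counts (row total × column total / N):
  Line 1, No defect: 98×76/259 = 28.7568
  Line 1, Minor defect: 98×70/259 = 26.4865
  Line 1, Major defect: 98×113/259 = 42.7568
  Line 2, No defect: 75×76/259 = 22.0077
  Line 2, Minor defect: 75×70/259 = 20.2703
  Line 2, Major defect: 75×113/259 = 32.7220
  Line 3, No defect: 86×76/259 = 25.2355
  Line 3, Minor defect: 86×70/259 = 23.2432
  Line 3, Major defect: 86×113/259 = 37.5212
Contributions (O − E)²/E:
  (43 − 28.7568)²/28.7568 = 7.0546
  (21 − 26.4865)²/26.4865 = 1.1365
  (34 − 42.7568)²/42.7568 = 1.7934
  (7 − 22.0077)²/22.0077 = 10.2342
  (27 − 20.2703)²/20.2703 = 2.2342
  (41 − 32.7220)²/32.7220 = 2.0942
  (26 − 25.2355)²/25.2355 = 0.0232
  (22 − 23.2432)²/23.2432 = 0.0665
  (38 − 37.5212)²/37.5212 = 0.0061
χ² = 7.0546 + 1.1365 + 1.7934 + 10.2342 + 2.2342 + 2.0942 + 0.0232 + 0.0665 + 0.0061 = 24.643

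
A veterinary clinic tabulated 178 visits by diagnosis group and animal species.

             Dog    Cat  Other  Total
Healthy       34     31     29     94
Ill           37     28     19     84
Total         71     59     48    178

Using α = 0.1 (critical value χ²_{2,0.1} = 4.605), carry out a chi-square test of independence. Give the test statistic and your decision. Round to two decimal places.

1.81; fail to reject H₀

Grand total N = 178.
Expected counts (row total × column total / N):
  Healthy, Dog: 94×71/178 = 37.494
  Healthy, Cat: 94×59/178 = 31.157
  Healthy, Other: 94×48/178 = 25.348
  Ill, Dog: 84×71/178 = 33.506
  Ill, Cat: 84×59/178 = 27.843
  Ill, Other: 84×48/178 = 22.652
Contributions (O − E)²/E:
  (34 − 37.494)²/37.494 = 0.3256
  (31 − 31.157)²/31.157 = 0.0008
  (29 − 25.348)²/25.348 = 0.5262
  (37 − 33.506)²/33.506 = 0.3644
  (28 − 27.843)²/27.843 = 0.0009
  (19 − 22.652)²/22.652 = 0.5888
χ² = 0.3256 + 0.0008 + 0.5262 + 0.3644 + 0.0009 + 0.5888 = 1.81
df = (2−1)(3−1) = 2. Since 1.81 < 4.605, fail to reject the null hypothesis of independence at α = 0.1.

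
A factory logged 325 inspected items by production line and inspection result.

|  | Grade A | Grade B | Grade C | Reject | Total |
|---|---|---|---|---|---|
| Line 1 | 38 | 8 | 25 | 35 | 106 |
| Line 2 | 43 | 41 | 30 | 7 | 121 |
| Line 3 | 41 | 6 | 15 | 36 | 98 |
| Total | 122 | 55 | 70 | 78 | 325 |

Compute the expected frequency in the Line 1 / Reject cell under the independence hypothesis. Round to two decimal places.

25.44

Row total (Line 1) = 106; column total (Reject) = 78; grand total N = 325.
Expected count = (row total × column total) / N = 106 × 78 / 325 = 25.44.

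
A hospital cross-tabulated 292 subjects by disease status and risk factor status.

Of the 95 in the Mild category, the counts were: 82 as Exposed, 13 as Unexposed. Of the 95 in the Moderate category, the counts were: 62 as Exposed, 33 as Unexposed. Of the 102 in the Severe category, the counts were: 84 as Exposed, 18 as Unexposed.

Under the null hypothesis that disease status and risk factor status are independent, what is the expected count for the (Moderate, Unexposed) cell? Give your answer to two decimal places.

20.82

Row total (Moderate) = 95; column total (Unexposed) = 64; grand total N = 292.
Expected count = (row total × column total) / N = 95 × 64 / 292 = 20.82.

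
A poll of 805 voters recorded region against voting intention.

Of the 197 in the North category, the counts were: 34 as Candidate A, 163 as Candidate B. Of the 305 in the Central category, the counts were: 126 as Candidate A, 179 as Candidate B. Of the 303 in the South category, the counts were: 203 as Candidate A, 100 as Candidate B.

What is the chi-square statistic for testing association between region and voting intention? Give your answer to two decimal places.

122.12

Row totals: 197, 305, 303. Column totals: 363, 442. Grand total N = 805.
Expected counts (row total × column total / N):
  North, Candidate A: 197×363/805 = 88.834
  North, Candidate B: 197×442/805 = 108.166
  Central, Candidate A: 305×363/805 = 137.534
  Central, Candidate B: 305×442/805 = 167.466
  South, Candidate A: 303×363/805 = 136.632
  South, Candidate B: 303×442/805 = 166.368
Contributions (O − E)²/E:
  (34 − 88.834)²/88.834 = 33.8470
  (163 − 108.166)²/108.166 = 27.7977
  (126 − 137.534)²/137.534 = 0.9673
  (179 − 167.466)²/167.466 = 0.7944
  (203 − 136.632)²/136.632 = 32.2378
  (100 − 166.368)²/166.368 = 26.4757
χ² = 33.8470 + 27.7977 + 0.9673 + 0.7944 + 32.2378 + 26.4757 = 122.12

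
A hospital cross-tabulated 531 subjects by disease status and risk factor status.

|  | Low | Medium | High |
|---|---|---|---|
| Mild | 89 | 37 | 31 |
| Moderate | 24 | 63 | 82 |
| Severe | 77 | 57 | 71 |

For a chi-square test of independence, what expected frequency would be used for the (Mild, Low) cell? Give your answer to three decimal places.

56.177

Row total (Mild) = 157; column total (Low) = 190; grand total N = 531.
Expected count = (row total × column total) / N = 157 × 190 / 531 = 56.177.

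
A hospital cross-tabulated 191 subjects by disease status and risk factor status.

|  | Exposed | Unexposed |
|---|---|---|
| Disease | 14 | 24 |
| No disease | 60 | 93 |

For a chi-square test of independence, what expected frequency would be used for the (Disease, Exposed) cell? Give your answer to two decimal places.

14.72

Row total (Disease) = 38; column total (Exposed) = 74; grand total N = 191.
Expected count = (row total × column total) / N = 38 × 74 / 191 = 14.72.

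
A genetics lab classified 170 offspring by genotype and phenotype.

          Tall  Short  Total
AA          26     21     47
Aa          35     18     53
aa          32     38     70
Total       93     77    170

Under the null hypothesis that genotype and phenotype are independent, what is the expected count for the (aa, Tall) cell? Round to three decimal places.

38.294

Row total (aa) = 70; column total (Tall) = 93; grand total N = 170.
Expected count = (row total × column total) / N = 70 × 93 / 170 = 38.294.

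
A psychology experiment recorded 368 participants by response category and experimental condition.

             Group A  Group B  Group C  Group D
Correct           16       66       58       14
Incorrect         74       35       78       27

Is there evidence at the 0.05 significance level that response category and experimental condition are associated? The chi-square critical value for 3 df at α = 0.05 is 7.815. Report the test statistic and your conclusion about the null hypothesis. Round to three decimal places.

Row totals: 154, 214. Column totals: 90, 101, 136, 41. Grand total N = 368.
Expected counts (row total × column total / N):
  Correct, Group A: 154×90/368 = 37.6630
  Correct, Group B: 154×101/368 = 42.2663
  Correct, Group C: 154×136/368 = 56.9130
  Correct, Group D: 154×41/368 = 17.1576
  Incorrect, Group A: 214×90/368 = 52.3370
  Incorrect, Group B: 214×101/368 = 58.7337
  Incorrect, Group C: 214×136/368 = 79.0870
  Incorrect, Group D: 214×41/368 = 23.8424
Contributions (O − E)²/E:
  (16 − 37.6630)²/37.6630 = 12.4601
  (66 − 42.2663)²/42.2663 = 13.3271
  (58 − 56.9130)²/56.9130 = 0.0208
  (14 − 17.1576)²/17.1576 = 0.5811
  (74 − 52.3370)²/52.3370 = 8.9666
  (35 − 58.7337)²/58.7337 = 9.5906
  (78 − 79.0870)²/79.0870 = 0.0149
  (27 − 23.8424)²/23.8424 = 0.4182
χ² = 12.4601 + 13.3271 + 0.0208 + 0.5811 + 8.9666 + 9.5906 + 0.0149 + 0.4182 = 45.379
df = (2−1)(4−1) = 3. Since 45.379 > 7.815, reject the null hypothesis of independence at α = 0.05.

45.379; reject H₀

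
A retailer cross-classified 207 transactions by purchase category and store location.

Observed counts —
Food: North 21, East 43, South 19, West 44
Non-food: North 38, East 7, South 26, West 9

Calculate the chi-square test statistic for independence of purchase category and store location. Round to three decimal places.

46.760

Row totals: 127, 80. Column totals: 59, 50, 45, 53. Grand total N = 207.
Expected counts (row total × column total / N):
  Food, North: 127×59/207 = 36.1981
  Food, East: 127×50/207 = 30.6763
  Food, South: 127×45/207 = 27.6087
  Food, West: 127×53/207 = 32.5169
  Non-food, North: 80×59/207 = 22.8019
  Non-food, East: 80×50/207 = 19.3237
  Non-food, South: 80×45/207 = 17.3913
  Non-food, West: 80×53/207 = 20.4831
Contributions (O − E)²/E:
  (21 − 36.1981)²/36.1981 = 6.3811
  (43 − 30.6763)²/30.6763 = 4.9508
  (19 − 27.6087)²/27.6087 = 2.6843
  (44 − 32.5169)²/32.5169 = 4.0552
  (38 − 22.8019)²/22.8019 = 10.1300
  (7 − 19.3237)²/19.3237 = 7.8594
  (26 − 17.3913)²/17.3913 = 4.2613
  (9 − 20.4831)²/20.4831 = 6.4376
χ² = 6.3811 + 4.9508 + 2.6843 + 4.0552 + 10.1300 + 7.8594 + 4.2613 + 6.4376 = 46.760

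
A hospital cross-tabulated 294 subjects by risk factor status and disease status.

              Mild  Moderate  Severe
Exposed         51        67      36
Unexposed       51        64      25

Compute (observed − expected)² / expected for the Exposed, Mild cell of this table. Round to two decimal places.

Row total (Exposed) = 154; column total (Mild) = 102; N = 294.
Expected count E = 154 × 102 / 294 = 53.429.
Contribution = (O − E)²/E = (51 − 53.429)² / 53.429 = 0.11.

0.11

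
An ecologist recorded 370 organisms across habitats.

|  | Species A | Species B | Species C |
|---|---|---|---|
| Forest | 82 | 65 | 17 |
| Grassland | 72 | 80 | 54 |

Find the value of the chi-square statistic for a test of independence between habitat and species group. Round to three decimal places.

16.933

Row totals: 164, 206. Column totals: 154, 145, 71. Grand total N = 370.
Expected counts (row total × column total / N):
  Forest, Species A: 164×154/370 = 68.2595
  Forest, Species B: 164×145/370 = 64.2703
  Forest, Species C: 164×71/370 = 31.4703
  Grassland, Species A: 206×154/370 = 85.7405
  Grassland, Species B: 206×145/370 = 80.7297
  Grassland, Species C: 206×71/370 = 39.5297
Contributions (O − E)²/E:
  (82 − 68.2595)²/68.2595 = 2.7659
  (65 − 64.2703)²/64.2703 = 0.0083
  (17 − 31.4703)²/31.4703 = 6.6536
  (72 − 85.7405)²/85.7405 = 2.2020
  (80 − 80.7297)²/80.7297 = 0.0066
  (54 − 39.5297)²/39.5297 = 5.2970
χ² = 2.7659 + 0.0083 + 6.6536 + 2.2020 + 0.0066 + 5.2970 = 16.933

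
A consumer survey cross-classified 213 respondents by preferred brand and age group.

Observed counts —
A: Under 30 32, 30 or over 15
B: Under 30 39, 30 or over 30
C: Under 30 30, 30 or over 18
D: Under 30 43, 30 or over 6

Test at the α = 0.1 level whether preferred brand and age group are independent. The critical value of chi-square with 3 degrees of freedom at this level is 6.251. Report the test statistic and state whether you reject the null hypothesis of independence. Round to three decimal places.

13.531; reject H₀

Row totals: 47, 69, 48, 49. Column totals: 144, 69. Grand total N = 213.
Expected counts (row total × column total / N):
  A, Under 30: 47×144/213 = 31.7746
  A, 30 or over: 47×69/213 = 15.2254
  B, Under 30: 69×144/213 = 46.6479
  B, 30 or over: 69×69/213 = 22.3521
  C, Under 30: 48×144/213 = 32.4507
  C, 30 or over: 48×69/213 = 15.5493
  D, Under 30: 49×144/213 = 33.1268
  D, 30 or over: 49×69/213 = 15.8732
Contributions (O − E)²/E:
  (32 − 31.7746)²/31.7746 = 0.0016
  (15 − 15.2254)²/15.2254 = 0.0033
  (39 − 46.6479)²/46.6479 = 1.2539
  (30 − 22.3521)²/22.3521 = 2.6168
  (30 − 32.4507)²/32.4507 = 0.1851
  (18 − 15.5493)²/15.5493 = 0.3863
  (43 − 33.1268)²/33.1268 = 2.9426
  (6 − 15.8732)²/15.8732 = 6.1412
χ² = 0.0016 + 0.0033 + 1.2539 + 2.6168 + 0.1851 + 0.3863 + 2.9426 + 6.1412 = 13.531
df = (4−1)(2−1) = 3. Since 13.531 > 6.251, reject the null hypothesis of independence at α = 0.1.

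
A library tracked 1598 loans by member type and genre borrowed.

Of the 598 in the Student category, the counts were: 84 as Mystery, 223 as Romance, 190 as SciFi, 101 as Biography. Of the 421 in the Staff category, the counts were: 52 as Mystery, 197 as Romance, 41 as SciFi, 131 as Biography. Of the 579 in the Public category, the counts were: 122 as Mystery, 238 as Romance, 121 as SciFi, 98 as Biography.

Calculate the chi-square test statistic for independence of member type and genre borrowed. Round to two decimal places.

Row totals: 598, 421, 579. Column totals: 258, 658, 352, 330. Grand total N = 1598.
Expected counts (row total × column total / N):
  Student, Mystery: 598×258/1598 = 96.548
  Student, Romance: 598×658/1598 = 246.235
  Student, SciFi: 598×352/1598 = 131.725
  Student, Biography: 598×330/1598 = 123.492
  Staff, Mystery: 421×258/1598 = 67.971
  Staff, Romance: 421×658/1598 = 173.353
  Staff, SciFi: 421×352/1598 = 92.736
  Staff, Biography: 421×330/1598 = 86.940
  Public, Mystery: 579×258/1598 = 93.481
  Public, Romance: 579×658/1598 = 238.412
  Public, SciFi: 579×352/1598 = 127.539
  Public, Biography: 579×330/1598 = 119.568
Contributions (O − E)²/E:
  (84 − 96.548)²/96.548 = 1.6308
  (223 − 246.235)²/246.235 = 2.1925
  (190 − 131.725)²/131.725 = 25.7808
  (101 − 123.492)²/123.492 = 4.0965
  (52 − 67.971)²/67.971 = 3.7527
  (197 − 173.353)²/173.353 = 3.2257
  (41 − 92.736)²/92.736 = 28.8627
  (131 − 86.940)²/86.940 = 22.3290
  (122 − 93.481)²/93.481 = 8.7005
  (238 − 238.412)²/238.412 = 0.0007
  (121 − 127.539)²/127.539 = 0.3353
  (98 − 119.568)²/119.568 = 3.8905
χ² = 1.6308 + 2.1925 + 25.7808 + 4.0965 + 3.7527 + 3.2257 + 28.8627 + 22.3290 + 8.7005 + 0.0007 + 0.3353 + 3.8905 = 104.80

104.80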